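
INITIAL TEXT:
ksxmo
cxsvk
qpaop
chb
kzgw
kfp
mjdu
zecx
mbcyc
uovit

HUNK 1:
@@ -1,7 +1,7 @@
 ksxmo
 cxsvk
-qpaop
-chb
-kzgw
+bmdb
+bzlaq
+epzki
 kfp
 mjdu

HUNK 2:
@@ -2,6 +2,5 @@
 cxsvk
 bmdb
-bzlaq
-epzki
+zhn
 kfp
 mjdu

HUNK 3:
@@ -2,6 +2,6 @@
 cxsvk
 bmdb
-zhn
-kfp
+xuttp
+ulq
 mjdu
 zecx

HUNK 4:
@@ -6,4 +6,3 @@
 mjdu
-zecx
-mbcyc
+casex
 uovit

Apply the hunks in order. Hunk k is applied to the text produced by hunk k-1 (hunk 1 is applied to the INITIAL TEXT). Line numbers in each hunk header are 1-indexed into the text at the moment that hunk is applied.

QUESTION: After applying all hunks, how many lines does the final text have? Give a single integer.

Hunk 1: at line 1 remove [qpaop,chb,kzgw] add [bmdb,bzlaq,epzki] -> 10 lines: ksxmo cxsvk bmdb bzlaq epzki kfp mjdu zecx mbcyc uovit
Hunk 2: at line 2 remove [bzlaq,epzki] add [zhn] -> 9 lines: ksxmo cxsvk bmdb zhn kfp mjdu zecx mbcyc uovit
Hunk 3: at line 2 remove [zhn,kfp] add [xuttp,ulq] -> 9 lines: ksxmo cxsvk bmdb xuttp ulq mjdu zecx mbcyc uovit
Hunk 4: at line 6 remove [zecx,mbcyc] add [casex] -> 8 lines: ksxmo cxsvk bmdb xuttp ulq mjdu casex uovit
Final line count: 8

Answer: 8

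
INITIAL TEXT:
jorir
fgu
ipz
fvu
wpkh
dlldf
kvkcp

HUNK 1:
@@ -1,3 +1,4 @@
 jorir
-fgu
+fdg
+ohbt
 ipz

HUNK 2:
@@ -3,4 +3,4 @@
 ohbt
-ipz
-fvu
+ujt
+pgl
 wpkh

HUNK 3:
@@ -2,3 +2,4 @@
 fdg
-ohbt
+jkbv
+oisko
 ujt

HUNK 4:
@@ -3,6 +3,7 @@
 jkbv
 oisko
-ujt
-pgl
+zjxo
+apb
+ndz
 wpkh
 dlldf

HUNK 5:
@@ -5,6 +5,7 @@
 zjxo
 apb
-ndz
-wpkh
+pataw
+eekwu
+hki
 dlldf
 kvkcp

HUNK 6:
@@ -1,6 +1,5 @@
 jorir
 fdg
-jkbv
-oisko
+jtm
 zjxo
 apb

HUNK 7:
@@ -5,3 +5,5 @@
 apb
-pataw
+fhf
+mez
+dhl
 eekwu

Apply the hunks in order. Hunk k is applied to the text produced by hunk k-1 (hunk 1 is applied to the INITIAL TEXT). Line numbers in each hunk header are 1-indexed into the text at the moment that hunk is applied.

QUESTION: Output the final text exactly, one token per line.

Answer: jorir
fdg
jtm
zjxo
apb
fhf
mez
dhl
eekwu
hki
dlldf
kvkcp

Derivation:
Hunk 1: at line 1 remove [fgu] add [fdg,ohbt] -> 8 lines: jorir fdg ohbt ipz fvu wpkh dlldf kvkcp
Hunk 2: at line 3 remove [ipz,fvu] add [ujt,pgl] -> 8 lines: jorir fdg ohbt ujt pgl wpkh dlldf kvkcp
Hunk 3: at line 2 remove [ohbt] add [jkbv,oisko] -> 9 lines: jorir fdg jkbv oisko ujt pgl wpkh dlldf kvkcp
Hunk 4: at line 3 remove [ujt,pgl] add [zjxo,apb,ndz] -> 10 lines: jorir fdg jkbv oisko zjxo apb ndz wpkh dlldf kvkcp
Hunk 5: at line 5 remove [ndz,wpkh] add [pataw,eekwu,hki] -> 11 lines: jorir fdg jkbv oisko zjxo apb pataw eekwu hki dlldf kvkcp
Hunk 6: at line 1 remove [jkbv,oisko] add [jtm] -> 10 lines: jorir fdg jtm zjxo apb pataw eekwu hki dlldf kvkcp
Hunk 7: at line 5 remove [pataw] add [fhf,mez,dhl] -> 12 lines: jorir fdg jtm zjxo apb fhf mez dhl eekwu hki dlldf kvkcp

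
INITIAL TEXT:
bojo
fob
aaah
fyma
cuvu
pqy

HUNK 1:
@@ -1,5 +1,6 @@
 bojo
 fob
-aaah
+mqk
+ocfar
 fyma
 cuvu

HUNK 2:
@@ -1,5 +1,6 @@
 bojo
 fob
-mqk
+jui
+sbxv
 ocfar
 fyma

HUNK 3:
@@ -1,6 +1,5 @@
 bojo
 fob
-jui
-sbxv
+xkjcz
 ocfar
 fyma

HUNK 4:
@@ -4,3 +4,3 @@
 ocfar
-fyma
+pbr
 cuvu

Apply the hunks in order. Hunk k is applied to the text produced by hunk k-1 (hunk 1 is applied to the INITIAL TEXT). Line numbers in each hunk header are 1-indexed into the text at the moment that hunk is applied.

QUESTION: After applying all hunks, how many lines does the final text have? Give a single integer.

Answer: 7

Derivation:
Hunk 1: at line 1 remove [aaah] add [mqk,ocfar] -> 7 lines: bojo fob mqk ocfar fyma cuvu pqy
Hunk 2: at line 1 remove [mqk] add [jui,sbxv] -> 8 lines: bojo fob jui sbxv ocfar fyma cuvu pqy
Hunk 3: at line 1 remove [jui,sbxv] add [xkjcz] -> 7 lines: bojo fob xkjcz ocfar fyma cuvu pqy
Hunk 4: at line 4 remove [fyma] add [pbr] -> 7 lines: bojo fob xkjcz ocfar pbr cuvu pqy
Final line count: 7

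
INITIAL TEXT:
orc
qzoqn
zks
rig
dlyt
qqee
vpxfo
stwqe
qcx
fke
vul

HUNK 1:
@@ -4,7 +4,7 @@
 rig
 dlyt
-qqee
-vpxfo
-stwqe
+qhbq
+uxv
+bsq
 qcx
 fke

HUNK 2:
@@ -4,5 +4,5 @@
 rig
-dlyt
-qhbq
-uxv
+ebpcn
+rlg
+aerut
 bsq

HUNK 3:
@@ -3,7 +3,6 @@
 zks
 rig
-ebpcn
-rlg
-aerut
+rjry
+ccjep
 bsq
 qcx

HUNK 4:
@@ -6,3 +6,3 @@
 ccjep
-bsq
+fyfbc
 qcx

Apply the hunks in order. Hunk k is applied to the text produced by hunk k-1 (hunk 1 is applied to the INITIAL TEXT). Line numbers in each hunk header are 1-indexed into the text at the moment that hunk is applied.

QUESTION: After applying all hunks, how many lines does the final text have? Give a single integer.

Hunk 1: at line 4 remove [qqee,vpxfo,stwqe] add [qhbq,uxv,bsq] -> 11 lines: orc qzoqn zks rig dlyt qhbq uxv bsq qcx fke vul
Hunk 2: at line 4 remove [dlyt,qhbq,uxv] add [ebpcn,rlg,aerut] -> 11 lines: orc qzoqn zks rig ebpcn rlg aerut bsq qcx fke vul
Hunk 3: at line 3 remove [ebpcn,rlg,aerut] add [rjry,ccjep] -> 10 lines: orc qzoqn zks rig rjry ccjep bsq qcx fke vul
Hunk 4: at line 6 remove [bsq] add [fyfbc] -> 10 lines: orc qzoqn zks rig rjry ccjep fyfbc qcx fke vul
Final line count: 10

Answer: 10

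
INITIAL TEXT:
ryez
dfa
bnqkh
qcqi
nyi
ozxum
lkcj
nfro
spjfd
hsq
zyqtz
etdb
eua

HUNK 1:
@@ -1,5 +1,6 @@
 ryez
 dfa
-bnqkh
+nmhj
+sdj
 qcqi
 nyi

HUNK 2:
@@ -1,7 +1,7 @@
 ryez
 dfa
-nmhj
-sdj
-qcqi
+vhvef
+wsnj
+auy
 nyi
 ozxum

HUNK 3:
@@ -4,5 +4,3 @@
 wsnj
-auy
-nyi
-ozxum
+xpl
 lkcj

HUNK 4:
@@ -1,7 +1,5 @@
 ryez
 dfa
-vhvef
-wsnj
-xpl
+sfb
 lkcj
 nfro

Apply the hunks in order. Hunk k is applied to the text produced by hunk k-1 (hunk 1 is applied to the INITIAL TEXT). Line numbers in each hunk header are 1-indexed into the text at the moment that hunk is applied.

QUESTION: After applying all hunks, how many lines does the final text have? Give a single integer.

Hunk 1: at line 1 remove [bnqkh] add [nmhj,sdj] -> 14 lines: ryez dfa nmhj sdj qcqi nyi ozxum lkcj nfro spjfd hsq zyqtz etdb eua
Hunk 2: at line 1 remove [nmhj,sdj,qcqi] add [vhvef,wsnj,auy] -> 14 lines: ryez dfa vhvef wsnj auy nyi ozxum lkcj nfro spjfd hsq zyqtz etdb eua
Hunk 3: at line 4 remove [auy,nyi,ozxum] add [xpl] -> 12 lines: ryez dfa vhvef wsnj xpl lkcj nfro spjfd hsq zyqtz etdb eua
Hunk 4: at line 1 remove [vhvef,wsnj,xpl] add [sfb] -> 10 lines: ryez dfa sfb lkcj nfro spjfd hsq zyqtz etdb eua
Final line count: 10

Answer: 10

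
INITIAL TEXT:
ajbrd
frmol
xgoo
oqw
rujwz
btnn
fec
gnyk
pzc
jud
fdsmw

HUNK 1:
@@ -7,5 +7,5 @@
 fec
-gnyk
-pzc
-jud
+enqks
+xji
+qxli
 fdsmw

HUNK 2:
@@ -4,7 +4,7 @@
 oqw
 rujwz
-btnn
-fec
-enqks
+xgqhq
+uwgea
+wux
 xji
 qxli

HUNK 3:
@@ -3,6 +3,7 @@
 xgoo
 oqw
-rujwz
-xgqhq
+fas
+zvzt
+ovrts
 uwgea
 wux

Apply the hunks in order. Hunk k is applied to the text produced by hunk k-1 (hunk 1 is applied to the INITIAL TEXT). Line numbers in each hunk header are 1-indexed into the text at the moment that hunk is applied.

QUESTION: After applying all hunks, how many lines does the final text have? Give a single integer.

Answer: 12

Derivation:
Hunk 1: at line 7 remove [gnyk,pzc,jud] add [enqks,xji,qxli] -> 11 lines: ajbrd frmol xgoo oqw rujwz btnn fec enqks xji qxli fdsmw
Hunk 2: at line 4 remove [btnn,fec,enqks] add [xgqhq,uwgea,wux] -> 11 lines: ajbrd frmol xgoo oqw rujwz xgqhq uwgea wux xji qxli fdsmw
Hunk 3: at line 3 remove [rujwz,xgqhq] add [fas,zvzt,ovrts] -> 12 lines: ajbrd frmol xgoo oqw fas zvzt ovrts uwgea wux xji qxli fdsmw
Final line count: 12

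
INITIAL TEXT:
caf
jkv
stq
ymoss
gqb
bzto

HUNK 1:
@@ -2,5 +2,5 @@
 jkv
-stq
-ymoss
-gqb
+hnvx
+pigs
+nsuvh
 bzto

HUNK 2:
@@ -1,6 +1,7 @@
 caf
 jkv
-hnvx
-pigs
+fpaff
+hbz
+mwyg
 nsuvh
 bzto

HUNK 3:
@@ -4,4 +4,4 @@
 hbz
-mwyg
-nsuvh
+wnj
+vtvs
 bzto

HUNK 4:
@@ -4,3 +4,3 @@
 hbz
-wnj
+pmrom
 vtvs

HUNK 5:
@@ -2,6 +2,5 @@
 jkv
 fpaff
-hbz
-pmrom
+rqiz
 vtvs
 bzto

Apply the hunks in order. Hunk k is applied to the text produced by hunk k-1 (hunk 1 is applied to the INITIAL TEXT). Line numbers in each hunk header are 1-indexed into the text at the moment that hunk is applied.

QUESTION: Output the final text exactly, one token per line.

Answer: caf
jkv
fpaff
rqiz
vtvs
bzto

Derivation:
Hunk 1: at line 2 remove [stq,ymoss,gqb] add [hnvx,pigs,nsuvh] -> 6 lines: caf jkv hnvx pigs nsuvh bzto
Hunk 2: at line 1 remove [hnvx,pigs] add [fpaff,hbz,mwyg] -> 7 lines: caf jkv fpaff hbz mwyg nsuvh bzto
Hunk 3: at line 4 remove [mwyg,nsuvh] add [wnj,vtvs] -> 7 lines: caf jkv fpaff hbz wnj vtvs bzto
Hunk 4: at line 4 remove [wnj] add [pmrom] -> 7 lines: caf jkv fpaff hbz pmrom vtvs bzto
Hunk 5: at line 2 remove [hbz,pmrom] add [rqiz] -> 6 lines: caf jkv fpaff rqiz vtvs bzto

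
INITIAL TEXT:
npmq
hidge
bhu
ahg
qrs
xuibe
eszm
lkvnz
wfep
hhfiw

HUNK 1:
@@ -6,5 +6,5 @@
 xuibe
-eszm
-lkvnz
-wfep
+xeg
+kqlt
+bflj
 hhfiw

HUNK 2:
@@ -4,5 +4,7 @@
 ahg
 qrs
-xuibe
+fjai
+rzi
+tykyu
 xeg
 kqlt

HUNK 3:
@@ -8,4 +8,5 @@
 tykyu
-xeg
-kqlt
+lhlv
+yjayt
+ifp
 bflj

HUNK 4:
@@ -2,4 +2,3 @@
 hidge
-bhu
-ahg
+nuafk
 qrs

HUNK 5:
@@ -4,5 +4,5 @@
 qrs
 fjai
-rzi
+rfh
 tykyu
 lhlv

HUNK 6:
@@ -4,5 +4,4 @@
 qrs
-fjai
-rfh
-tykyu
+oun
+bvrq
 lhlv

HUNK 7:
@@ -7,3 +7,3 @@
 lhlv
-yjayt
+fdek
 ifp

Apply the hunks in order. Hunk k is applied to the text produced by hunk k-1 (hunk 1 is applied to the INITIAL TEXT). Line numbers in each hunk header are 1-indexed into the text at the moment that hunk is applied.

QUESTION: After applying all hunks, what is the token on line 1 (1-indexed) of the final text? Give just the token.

Hunk 1: at line 6 remove [eszm,lkvnz,wfep] add [xeg,kqlt,bflj] -> 10 lines: npmq hidge bhu ahg qrs xuibe xeg kqlt bflj hhfiw
Hunk 2: at line 4 remove [xuibe] add [fjai,rzi,tykyu] -> 12 lines: npmq hidge bhu ahg qrs fjai rzi tykyu xeg kqlt bflj hhfiw
Hunk 3: at line 8 remove [xeg,kqlt] add [lhlv,yjayt,ifp] -> 13 lines: npmq hidge bhu ahg qrs fjai rzi tykyu lhlv yjayt ifp bflj hhfiw
Hunk 4: at line 2 remove [bhu,ahg] add [nuafk] -> 12 lines: npmq hidge nuafk qrs fjai rzi tykyu lhlv yjayt ifp bflj hhfiw
Hunk 5: at line 4 remove [rzi] add [rfh] -> 12 lines: npmq hidge nuafk qrs fjai rfh tykyu lhlv yjayt ifp bflj hhfiw
Hunk 6: at line 4 remove [fjai,rfh,tykyu] add [oun,bvrq] -> 11 lines: npmq hidge nuafk qrs oun bvrq lhlv yjayt ifp bflj hhfiw
Hunk 7: at line 7 remove [yjayt] add [fdek] -> 11 lines: npmq hidge nuafk qrs oun bvrq lhlv fdek ifp bflj hhfiw
Final line 1: npmq

Answer: npmq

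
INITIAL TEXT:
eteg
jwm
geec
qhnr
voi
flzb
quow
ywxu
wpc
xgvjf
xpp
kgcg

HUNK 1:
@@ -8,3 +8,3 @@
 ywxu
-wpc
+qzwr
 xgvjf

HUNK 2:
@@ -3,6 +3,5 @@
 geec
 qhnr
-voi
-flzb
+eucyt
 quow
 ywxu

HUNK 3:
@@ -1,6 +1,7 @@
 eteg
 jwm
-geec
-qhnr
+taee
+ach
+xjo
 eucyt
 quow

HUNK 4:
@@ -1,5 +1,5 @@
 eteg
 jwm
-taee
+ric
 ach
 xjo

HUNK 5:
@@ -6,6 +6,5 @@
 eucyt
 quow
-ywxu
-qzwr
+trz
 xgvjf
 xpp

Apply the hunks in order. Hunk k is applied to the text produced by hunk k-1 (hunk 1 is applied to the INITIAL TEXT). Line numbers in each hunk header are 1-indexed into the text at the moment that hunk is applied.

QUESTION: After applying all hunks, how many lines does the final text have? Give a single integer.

Hunk 1: at line 8 remove [wpc] add [qzwr] -> 12 lines: eteg jwm geec qhnr voi flzb quow ywxu qzwr xgvjf xpp kgcg
Hunk 2: at line 3 remove [voi,flzb] add [eucyt] -> 11 lines: eteg jwm geec qhnr eucyt quow ywxu qzwr xgvjf xpp kgcg
Hunk 3: at line 1 remove [geec,qhnr] add [taee,ach,xjo] -> 12 lines: eteg jwm taee ach xjo eucyt quow ywxu qzwr xgvjf xpp kgcg
Hunk 4: at line 1 remove [taee] add [ric] -> 12 lines: eteg jwm ric ach xjo eucyt quow ywxu qzwr xgvjf xpp kgcg
Hunk 5: at line 6 remove [ywxu,qzwr] add [trz] -> 11 lines: eteg jwm ric ach xjo eucyt quow trz xgvjf xpp kgcg
Final line count: 11

Answer: 11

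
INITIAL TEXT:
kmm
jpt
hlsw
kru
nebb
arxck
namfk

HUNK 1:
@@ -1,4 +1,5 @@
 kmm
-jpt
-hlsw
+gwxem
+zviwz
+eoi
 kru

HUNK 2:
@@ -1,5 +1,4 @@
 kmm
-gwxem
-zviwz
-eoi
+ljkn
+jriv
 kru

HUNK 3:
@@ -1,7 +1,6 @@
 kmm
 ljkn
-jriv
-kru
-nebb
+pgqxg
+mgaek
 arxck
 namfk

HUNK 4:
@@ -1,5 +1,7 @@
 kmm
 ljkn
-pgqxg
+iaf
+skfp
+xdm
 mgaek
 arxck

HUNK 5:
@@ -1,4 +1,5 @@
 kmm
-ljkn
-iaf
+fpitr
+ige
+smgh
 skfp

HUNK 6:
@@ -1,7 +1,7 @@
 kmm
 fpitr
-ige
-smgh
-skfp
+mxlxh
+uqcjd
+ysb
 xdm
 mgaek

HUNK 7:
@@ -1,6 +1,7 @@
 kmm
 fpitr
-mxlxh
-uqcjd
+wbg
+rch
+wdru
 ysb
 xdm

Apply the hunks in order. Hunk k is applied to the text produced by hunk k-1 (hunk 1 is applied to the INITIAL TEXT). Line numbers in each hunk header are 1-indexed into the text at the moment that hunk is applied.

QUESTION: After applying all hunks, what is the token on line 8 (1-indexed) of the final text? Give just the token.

Answer: mgaek

Derivation:
Hunk 1: at line 1 remove [jpt,hlsw] add [gwxem,zviwz,eoi] -> 8 lines: kmm gwxem zviwz eoi kru nebb arxck namfk
Hunk 2: at line 1 remove [gwxem,zviwz,eoi] add [ljkn,jriv] -> 7 lines: kmm ljkn jriv kru nebb arxck namfk
Hunk 3: at line 1 remove [jriv,kru,nebb] add [pgqxg,mgaek] -> 6 lines: kmm ljkn pgqxg mgaek arxck namfk
Hunk 4: at line 1 remove [pgqxg] add [iaf,skfp,xdm] -> 8 lines: kmm ljkn iaf skfp xdm mgaek arxck namfk
Hunk 5: at line 1 remove [ljkn,iaf] add [fpitr,ige,smgh] -> 9 lines: kmm fpitr ige smgh skfp xdm mgaek arxck namfk
Hunk 6: at line 1 remove [ige,smgh,skfp] add [mxlxh,uqcjd,ysb] -> 9 lines: kmm fpitr mxlxh uqcjd ysb xdm mgaek arxck namfk
Hunk 7: at line 1 remove [mxlxh,uqcjd] add [wbg,rch,wdru] -> 10 lines: kmm fpitr wbg rch wdru ysb xdm mgaek arxck namfk
Final line 8: mgaek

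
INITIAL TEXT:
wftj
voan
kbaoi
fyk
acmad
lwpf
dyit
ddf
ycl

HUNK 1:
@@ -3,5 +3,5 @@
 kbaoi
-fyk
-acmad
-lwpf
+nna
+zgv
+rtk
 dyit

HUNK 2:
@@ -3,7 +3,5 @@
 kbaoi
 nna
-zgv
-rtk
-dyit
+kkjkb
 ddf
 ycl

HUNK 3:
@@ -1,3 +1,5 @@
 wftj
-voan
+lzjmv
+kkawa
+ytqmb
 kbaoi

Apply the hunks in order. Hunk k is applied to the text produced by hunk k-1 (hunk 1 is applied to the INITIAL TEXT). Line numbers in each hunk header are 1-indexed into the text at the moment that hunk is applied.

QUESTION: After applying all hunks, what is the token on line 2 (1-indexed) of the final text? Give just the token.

Answer: lzjmv

Derivation:
Hunk 1: at line 3 remove [fyk,acmad,lwpf] add [nna,zgv,rtk] -> 9 lines: wftj voan kbaoi nna zgv rtk dyit ddf ycl
Hunk 2: at line 3 remove [zgv,rtk,dyit] add [kkjkb] -> 7 lines: wftj voan kbaoi nna kkjkb ddf ycl
Hunk 3: at line 1 remove [voan] add [lzjmv,kkawa,ytqmb] -> 9 lines: wftj lzjmv kkawa ytqmb kbaoi nna kkjkb ddf ycl
Final line 2: lzjmv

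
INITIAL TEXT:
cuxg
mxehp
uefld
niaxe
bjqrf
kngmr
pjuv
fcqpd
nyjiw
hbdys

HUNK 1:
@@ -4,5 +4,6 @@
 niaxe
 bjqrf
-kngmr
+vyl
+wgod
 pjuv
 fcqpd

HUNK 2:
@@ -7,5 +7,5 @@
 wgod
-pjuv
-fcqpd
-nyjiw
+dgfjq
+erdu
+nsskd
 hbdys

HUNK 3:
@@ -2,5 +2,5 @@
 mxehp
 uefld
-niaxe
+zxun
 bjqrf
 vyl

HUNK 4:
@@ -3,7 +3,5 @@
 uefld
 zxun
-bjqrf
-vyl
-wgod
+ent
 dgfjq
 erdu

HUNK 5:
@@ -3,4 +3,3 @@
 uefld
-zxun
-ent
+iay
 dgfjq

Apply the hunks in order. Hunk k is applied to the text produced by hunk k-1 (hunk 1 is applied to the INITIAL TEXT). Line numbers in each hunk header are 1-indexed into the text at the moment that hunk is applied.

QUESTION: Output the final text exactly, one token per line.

Answer: cuxg
mxehp
uefld
iay
dgfjq
erdu
nsskd
hbdys

Derivation:
Hunk 1: at line 4 remove [kngmr] add [vyl,wgod] -> 11 lines: cuxg mxehp uefld niaxe bjqrf vyl wgod pjuv fcqpd nyjiw hbdys
Hunk 2: at line 7 remove [pjuv,fcqpd,nyjiw] add [dgfjq,erdu,nsskd] -> 11 lines: cuxg mxehp uefld niaxe bjqrf vyl wgod dgfjq erdu nsskd hbdys
Hunk 3: at line 2 remove [niaxe] add [zxun] -> 11 lines: cuxg mxehp uefld zxun bjqrf vyl wgod dgfjq erdu nsskd hbdys
Hunk 4: at line 3 remove [bjqrf,vyl,wgod] add [ent] -> 9 lines: cuxg mxehp uefld zxun ent dgfjq erdu nsskd hbdys
Hunk 5: at line 3 remove [zxun,ent] add [iay] -> 8 lines: cuxg mxehp uefld iay dgfjq erdu nsskd hbdys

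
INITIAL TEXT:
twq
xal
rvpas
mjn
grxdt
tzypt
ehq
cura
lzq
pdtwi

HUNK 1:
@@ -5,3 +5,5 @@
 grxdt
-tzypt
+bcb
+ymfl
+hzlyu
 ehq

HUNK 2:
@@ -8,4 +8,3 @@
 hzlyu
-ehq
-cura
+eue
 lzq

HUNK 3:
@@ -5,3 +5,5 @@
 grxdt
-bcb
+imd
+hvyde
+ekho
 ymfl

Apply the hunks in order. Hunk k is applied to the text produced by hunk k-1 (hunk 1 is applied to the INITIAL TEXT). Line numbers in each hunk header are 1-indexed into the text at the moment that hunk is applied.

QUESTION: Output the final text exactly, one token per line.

Answer: twq
xal
rvpas
mjn
grxdt
imd
hvyde
ekho
ymfl
hzlyu
eue
lzq
pdtwi

Derivation:
Hunk 1: at line 5 remove [tzypt] add [bcb,ymfl,hzlyu] -> 12 lines: twq xal rvpas mjn grxdt bcb ymfl hzlyu ehq cura lzq pdtwi
Hunk 2: at line 8 remove [ehq,cura] add [eue] -> 11 lines: twq xal rvpas mjn grxdt bcb ymfl hzlyu eue lzq pdtwi
Hunk 3: at line 5 remove [bcb] add [imd,hvyde,ekho] -> 13 lines: twq xal rvpas mjn grxdt imd hvyde ekho ymfl hzlyu eue lzq pdtwi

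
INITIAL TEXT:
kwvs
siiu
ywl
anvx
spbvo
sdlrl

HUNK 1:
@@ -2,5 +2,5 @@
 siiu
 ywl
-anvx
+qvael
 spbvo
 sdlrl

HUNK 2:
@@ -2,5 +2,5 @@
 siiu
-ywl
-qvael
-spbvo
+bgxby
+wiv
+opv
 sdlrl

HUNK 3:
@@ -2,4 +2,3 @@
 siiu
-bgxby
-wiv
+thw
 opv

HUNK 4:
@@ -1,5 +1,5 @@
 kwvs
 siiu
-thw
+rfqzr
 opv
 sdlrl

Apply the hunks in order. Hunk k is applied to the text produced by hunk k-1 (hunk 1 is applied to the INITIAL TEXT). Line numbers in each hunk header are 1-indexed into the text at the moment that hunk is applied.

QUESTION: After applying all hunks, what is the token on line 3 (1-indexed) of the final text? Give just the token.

Answer: rfqzr

Derivation:
Hunk 1: at line 2 remove [anvx] add [qvael] -> 6 lines: kwvs siiu ywl qvael spbvo sdlrl
Hunk 2: at line 2 remove [ywl,qvael,spbvo] add [bgxby,wiv,opv] -> 6 lines: kwvs siiu bgxby wiv opv sdlrl
Hunk 3: at line 2 remove [bgxby,wiv] add [thw] -> 5 lines: kwvs siiu thw opv sdlrl
Hunk 4: at line 1 remove [thw] add [rfqzr] -> 5 lines: kwvs siiu rfqzr opv sdlrl
Final line 3: rfqzr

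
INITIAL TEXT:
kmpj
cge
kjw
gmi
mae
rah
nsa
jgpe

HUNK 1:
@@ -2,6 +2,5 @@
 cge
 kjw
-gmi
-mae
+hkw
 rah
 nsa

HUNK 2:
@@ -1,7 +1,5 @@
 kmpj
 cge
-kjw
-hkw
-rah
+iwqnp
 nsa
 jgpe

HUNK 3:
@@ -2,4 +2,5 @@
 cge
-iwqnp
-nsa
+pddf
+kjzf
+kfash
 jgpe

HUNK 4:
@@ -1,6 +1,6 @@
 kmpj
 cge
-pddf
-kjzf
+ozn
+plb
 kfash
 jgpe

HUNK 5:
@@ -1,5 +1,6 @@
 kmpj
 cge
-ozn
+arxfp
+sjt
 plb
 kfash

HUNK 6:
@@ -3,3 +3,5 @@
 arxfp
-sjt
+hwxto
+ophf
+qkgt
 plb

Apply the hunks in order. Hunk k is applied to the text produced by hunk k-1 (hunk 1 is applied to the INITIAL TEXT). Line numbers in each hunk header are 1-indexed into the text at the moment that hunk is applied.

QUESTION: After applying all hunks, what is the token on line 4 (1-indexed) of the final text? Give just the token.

Hunk 1: at line 2 remove [gmi,mae] add [hkw] -> 7 lines: kmpj cge kjw hkw rah nsa jgpe
Hunk 2: at line 1 remove [kjw,hkw,rah] add [iwqnp] -> 5 lines: kmpj cge iwqnp nsa jgpe
Hunk 3: at line 2 remove [iwqnp,nsa] add [pddf,kjzf,kfash] -> 6 lines: kmpj cge pddf kjzf kfash jgpe
Hunk 4: at line 1 remove [pddf,kjzf] add [ozn,plb] -> 6 lines: kmpj cge ozn plb kfash jgpe
Hunk 5: at line 1 remove [ozn] add [arxfp,sjt] -> 7 lines: kmpj cge arxfp sjt plb kfash jgpe
Hunk 6: at line 3 remove [sjt] add [hwxto,ophf,qkgt] -> 9 lines: kmpj cge arxfp hwxto ophf qkgt plb kfash jgpe
Final line 4: hwxto

Answer: hwxto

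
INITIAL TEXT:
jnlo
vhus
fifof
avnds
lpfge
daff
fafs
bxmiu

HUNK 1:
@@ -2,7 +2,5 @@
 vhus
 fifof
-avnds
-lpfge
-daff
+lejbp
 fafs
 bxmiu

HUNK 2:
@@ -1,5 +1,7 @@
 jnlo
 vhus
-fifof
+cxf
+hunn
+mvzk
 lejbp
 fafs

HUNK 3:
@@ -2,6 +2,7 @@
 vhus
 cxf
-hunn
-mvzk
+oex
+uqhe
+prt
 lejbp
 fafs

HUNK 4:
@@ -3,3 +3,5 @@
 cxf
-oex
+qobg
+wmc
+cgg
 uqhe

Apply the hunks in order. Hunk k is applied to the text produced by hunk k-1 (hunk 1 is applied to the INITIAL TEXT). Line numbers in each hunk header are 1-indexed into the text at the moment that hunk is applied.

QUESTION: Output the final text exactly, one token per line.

Answer: jnlo
vhus
cxf
qobg
wmc
cgg
uqhe
prt
lejbp
fafs
bxmiu

Derivation:
Hunk 1: at line 2 remove [avnds,lpfge,daff] add [lejbp] -> 6 lines: jnlo vhus fifof lejbp fafs bxmiu
Hunk 2: at line 1 remove [fifof] add [cxf,hunn,mvzk] -> 8 lines: jnlo vhus cxf hunn mvzk lejbp fafs bxmiu
Hunk 3: at line 2 remove [hunn,mvzk] add [oex,uqhe,prt] -> 9 lines: jnlo vhus cxf oex uqhe prt lejbp fafs bxmiu
Hunk 4: at line 3 remove [oex] add [qobg,wmc,cgg] -> 11 lines: jnlo vhus cxf qobg wmc cgg uqhe prt lejbp fafs bxmiu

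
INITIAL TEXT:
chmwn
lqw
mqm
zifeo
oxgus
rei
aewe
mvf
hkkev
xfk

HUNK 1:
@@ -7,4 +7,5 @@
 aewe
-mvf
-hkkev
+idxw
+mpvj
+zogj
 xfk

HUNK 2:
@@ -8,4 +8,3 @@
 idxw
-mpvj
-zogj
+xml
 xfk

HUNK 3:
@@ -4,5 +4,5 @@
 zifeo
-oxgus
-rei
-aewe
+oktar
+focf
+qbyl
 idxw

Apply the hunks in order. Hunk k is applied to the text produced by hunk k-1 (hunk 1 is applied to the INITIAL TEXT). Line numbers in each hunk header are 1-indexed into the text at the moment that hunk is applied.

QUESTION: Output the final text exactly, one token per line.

Answer: chmwn
lqw
mqm
zifeo
oktar
focf
qbyl
idxw
xml
xfk

Derivation:
Hunk 1: at line 7 remove [mvf,hkkev] add [idxw,mpvj,zogj] -> 11 lines: chmwn lqw mqm zifeo oxgus rei aewe idxw mpvj zogj xfk
Hunk 2: at line 8 remove [mpvj,zogj] add [xml] -> 10 lines: chmwn lqw mqm zifeo oxgus rei aewe idxw xml xfk
Hunk 3: at line 4 remove [oxgus,rei,aewe] add [oktar,focf,qbyl] -> 10 lines: chmwn lqw mqm zifeo oktar focf qbyl idxw xml xfk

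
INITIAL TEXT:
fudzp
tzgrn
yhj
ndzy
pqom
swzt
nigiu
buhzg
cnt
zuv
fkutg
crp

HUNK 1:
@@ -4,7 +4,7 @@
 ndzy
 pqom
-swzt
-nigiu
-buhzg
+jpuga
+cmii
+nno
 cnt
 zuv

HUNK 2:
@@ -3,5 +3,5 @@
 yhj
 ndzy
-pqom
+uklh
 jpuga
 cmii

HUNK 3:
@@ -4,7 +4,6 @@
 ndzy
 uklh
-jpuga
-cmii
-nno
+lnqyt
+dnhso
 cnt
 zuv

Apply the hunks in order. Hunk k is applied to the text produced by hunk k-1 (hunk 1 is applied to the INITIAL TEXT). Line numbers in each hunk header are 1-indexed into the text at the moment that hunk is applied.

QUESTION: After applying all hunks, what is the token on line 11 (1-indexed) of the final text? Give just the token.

Answer: crp

Derivation:
Hunk 1: at line 4 remove [swzt,nigiu,buhzg] add [jpuga,cmii,nno] -> 12 lines: fudzp tzgrn yhj ndzy pqom jpuga cmii nno cnt zuv fkutg crp
Hunk 2: at line 3 remove [pqom] add [uklh] -> 12 lines: fudzp tzgrn yhj ndzy uklh jpuga cmii nno cnt zuv fkutg crp
Hunk 3: at line 4 remove [jpuga,cmii,nno] add [lnqyt,dnhso] -> 11 lines: fudzp tzgrn yhj ndzy uklh lnqyt dnhso cnt zuv fkutg crp
Final line 11: crp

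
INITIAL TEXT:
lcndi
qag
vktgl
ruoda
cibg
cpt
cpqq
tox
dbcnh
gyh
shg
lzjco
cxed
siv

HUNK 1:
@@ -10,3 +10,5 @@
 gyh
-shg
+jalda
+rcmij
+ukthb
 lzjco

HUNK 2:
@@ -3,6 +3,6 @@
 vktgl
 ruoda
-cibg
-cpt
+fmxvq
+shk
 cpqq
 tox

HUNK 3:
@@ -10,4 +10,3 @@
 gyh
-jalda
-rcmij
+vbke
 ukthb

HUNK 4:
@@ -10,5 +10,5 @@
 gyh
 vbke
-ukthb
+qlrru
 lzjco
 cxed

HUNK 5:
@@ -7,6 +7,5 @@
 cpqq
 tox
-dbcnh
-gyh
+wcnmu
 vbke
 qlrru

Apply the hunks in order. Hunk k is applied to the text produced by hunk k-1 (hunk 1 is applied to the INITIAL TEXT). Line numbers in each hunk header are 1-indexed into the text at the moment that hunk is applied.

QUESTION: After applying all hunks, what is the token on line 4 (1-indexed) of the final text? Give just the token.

Answer: ruoda

Derivation:
Hunk 1: at line 10 remove [shg] add [jalda,rcmij,ukthb] -> 16 lines: lcndi qag vktgl ruoda cibg cpt cpqq tox dbcnh gyh jalda rcmij ukthb lzjco cxed siv
Hunk 2: at line 3 remove [cibg,cpt] add [fmxvq,shk] -> 16 lines: lcndi qag vktgl ruoda fmxvq shk cpqq tox dbcnh gyh jalda rcmij ukthb lzjco cxed siv
Hunk 3: at line 10 remove [jalda,rcmij] add [vbke] -> 15 lines: lcndi qag vktgl ruoda fmxvq shk cpqq tox dbcnh gyh vbke ukthb lzjco cxed siv
Hunk 4: at line 10 remove [ukthb] add [qlrru] -> 15 lines: lcndi qag vktgl ruoda fmxvq shk cpqq tox dbcnh gyh vbke qlrru lzjco cxed siv
Hunk 5: at line 7 remove [dbcnh,gyh] add [wcnmu] -> 14 lines: lcndi qag vktgl ruoda fmxvq shk cpqq tox wcnmu vbke qlrru lzjco cxed siv
Final line 4: ruoda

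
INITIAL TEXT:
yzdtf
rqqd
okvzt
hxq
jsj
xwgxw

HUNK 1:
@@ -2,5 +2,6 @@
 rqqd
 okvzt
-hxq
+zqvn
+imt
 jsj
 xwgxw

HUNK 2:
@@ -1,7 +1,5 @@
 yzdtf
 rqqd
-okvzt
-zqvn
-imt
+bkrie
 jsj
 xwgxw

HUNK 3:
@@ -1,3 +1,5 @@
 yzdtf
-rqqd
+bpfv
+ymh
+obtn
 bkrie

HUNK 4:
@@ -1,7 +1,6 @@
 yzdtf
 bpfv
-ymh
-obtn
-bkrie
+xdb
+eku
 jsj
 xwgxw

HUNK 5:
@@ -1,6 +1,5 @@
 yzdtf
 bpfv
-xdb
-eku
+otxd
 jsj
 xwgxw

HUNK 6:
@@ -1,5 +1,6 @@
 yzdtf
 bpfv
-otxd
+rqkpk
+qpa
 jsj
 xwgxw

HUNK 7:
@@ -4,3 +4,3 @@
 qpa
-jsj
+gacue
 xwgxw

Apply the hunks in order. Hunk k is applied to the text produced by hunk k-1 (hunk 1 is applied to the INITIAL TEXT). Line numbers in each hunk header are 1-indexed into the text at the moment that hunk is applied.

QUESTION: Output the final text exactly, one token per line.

Answer: yzdtf
bpfv
rqkpk
qpa
gacue
xwgxw

Derivation:
Hunk 1: at line 2 remove [hxq] add [zqvn,imt] -> 7 lines: yzdtf rqqd okvzt zqvn imt jsj xwgxw
Hunk 2: at line 1 remove [okvzt,zqvn,imt] add [bkrie] -> 5 lines: yzdtf rqqd bkrie jsj xwgxw
Hunk 3: at line 1 remove [rqqd] add [bpfv,ymh,obtn] -> 7 lines: yzdtf bpfv ymh obtn bkrie jsj xwgxw
Hunk 4: at line 1 remove [ymh,obtn,bkrie] add [xdb,eku] -> 6 lines: yzdtf bpfv xdb eku jsj xwgxw
Hunk 5: at line 1 remove [xdb,eku] add [otxd] -> 5 lines: yzdtf bpfv otxd jsj xwgxw
Hunk 6: at line 1 remove [otxd] add [rqkpk,qpa] -> 6 lines: yzdtf bpfv rqkpk qpa jsj xwgxw
Hunk 7: at line 4 remove [jsj] add [gacue] -> 6 lines: yzdtf bpfv rqkpk qpa gacue xwgxw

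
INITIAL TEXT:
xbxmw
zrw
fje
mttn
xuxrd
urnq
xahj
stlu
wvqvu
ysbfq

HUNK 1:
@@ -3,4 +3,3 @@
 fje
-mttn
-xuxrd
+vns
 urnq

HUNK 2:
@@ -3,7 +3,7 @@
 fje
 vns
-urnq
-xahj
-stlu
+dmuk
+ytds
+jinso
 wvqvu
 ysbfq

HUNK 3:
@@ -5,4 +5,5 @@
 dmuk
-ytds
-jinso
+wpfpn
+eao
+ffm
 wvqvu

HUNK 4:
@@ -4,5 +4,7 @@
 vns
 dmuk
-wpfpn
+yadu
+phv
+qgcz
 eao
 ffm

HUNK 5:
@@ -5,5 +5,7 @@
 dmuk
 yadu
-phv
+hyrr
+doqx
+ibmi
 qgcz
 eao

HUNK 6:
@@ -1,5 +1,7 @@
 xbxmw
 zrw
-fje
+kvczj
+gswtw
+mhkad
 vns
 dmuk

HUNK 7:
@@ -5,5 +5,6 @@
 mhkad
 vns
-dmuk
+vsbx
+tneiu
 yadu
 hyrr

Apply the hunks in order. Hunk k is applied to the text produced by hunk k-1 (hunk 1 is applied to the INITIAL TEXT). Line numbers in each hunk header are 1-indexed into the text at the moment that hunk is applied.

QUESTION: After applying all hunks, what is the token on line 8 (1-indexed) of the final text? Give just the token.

Hunk 1: at line 3 remove [mttn,xuxrd] add [vns] -> 9 lines: xbxmw zrw fje vns urnq xahj stlu wvqvu ysbfq
Hunk 2: at line 3 remove [urnq,xahj,stlu] add [dmuk,ytds,jinso] -> 9 lines: xbxmw zrw fje vns dmuk ytds jinso wvqvu ysbfq
Hunk 3: at line 5 remove [ytds,jinso] add [wpfpn,eao,ffm] -> 10 lines: xbxmw zrw fje vns dmuk wpfpn eao ffm wvqvu ysbfq
Hunk 4: at line 4 remove [wpfpn] add [yadu,phv,qgcz] -> 12 lines: xbxmw zrw fje vns dmuk yadu phv qgcz eao ffm wvqvu ysbfq
Hunk 5: at line 5 remove [phv] add [hyrr,doqx,ibmi] -> 14 lines: xbxmw zrw fje vns dmuk yadu hyrr doqx ibmi qgcz eao ffm wvqvu ysbfq
Hunk 6: at line 1 remove [fje] add [kvczj,gswtw,mhkad] -> 16 lines: xbxmw zrw kvczj gswtw mhkad vns dmuk yadu hyrr doqx ibmi qgcz eao ffm wvqvu ysbfq
Hunk 7: at line 5 remove [dmuk] add [vsbx,tneiu] -> 17 lines: xbxmw zrw kvczj gswtw mhkad vns vsbx tneiu yadu hyrr doqx ibmi qgcz eao ffm wvqvu ysbfq
Final line 8: tneiu

Answer: tneiu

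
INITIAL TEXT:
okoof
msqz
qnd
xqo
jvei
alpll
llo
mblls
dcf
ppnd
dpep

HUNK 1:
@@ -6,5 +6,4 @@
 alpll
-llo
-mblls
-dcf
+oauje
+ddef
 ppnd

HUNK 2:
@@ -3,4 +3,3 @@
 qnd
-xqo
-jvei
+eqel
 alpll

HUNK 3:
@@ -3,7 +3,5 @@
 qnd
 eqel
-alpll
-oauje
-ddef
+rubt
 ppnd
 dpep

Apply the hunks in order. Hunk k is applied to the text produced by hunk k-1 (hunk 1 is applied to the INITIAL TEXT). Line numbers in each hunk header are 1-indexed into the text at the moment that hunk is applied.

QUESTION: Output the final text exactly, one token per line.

Hunk 1: at line 6 remove [llo,mblls,dcf] add [oauje,ddef] -> 10 lines: okoof msqz qnd xqo jvei alpll oauje ddef ppnd dpep
Hunk 2: at line 3 remove [xqo,jvei] add [eqel] -> 9 lines: okoof msqz qnd eqel alpll oauje ddef ppnd dpep
Hunk 3: at line 3 remove [alpll,oauje,ddef] add [rubt] -> 7 lines: okoof msqz qnd eqel rubt ppnd dpep

Answer: okoof
msqz
qnd
eqel
rubt
ppnd
dpep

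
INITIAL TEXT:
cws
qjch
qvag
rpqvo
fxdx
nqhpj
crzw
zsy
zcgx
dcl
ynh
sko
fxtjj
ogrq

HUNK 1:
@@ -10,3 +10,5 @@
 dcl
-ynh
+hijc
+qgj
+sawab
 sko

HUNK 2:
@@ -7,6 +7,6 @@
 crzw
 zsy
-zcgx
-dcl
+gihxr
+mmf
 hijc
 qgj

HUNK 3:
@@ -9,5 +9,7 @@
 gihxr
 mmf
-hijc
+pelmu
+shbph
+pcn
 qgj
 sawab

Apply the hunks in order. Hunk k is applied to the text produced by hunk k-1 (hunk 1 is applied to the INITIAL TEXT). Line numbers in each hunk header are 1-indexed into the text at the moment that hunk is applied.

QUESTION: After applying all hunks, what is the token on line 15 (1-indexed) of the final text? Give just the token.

Hunk 1: at line 10 remove [ynh] add [hijc,qgj,sawab] -> 16 lines: cws qjch qvag rpqvo fxdx nqhpj crzw zsy zcgx dcl hijc qgj sawab sko fxtjj ogrq
Hunk 2: at line 7 remove [zcgx,dcl] add [gihxr,mmf] -> 16 lines: cws qjch qvag rpqvo fxdx nqhpj crzw zsy gihxr mmf hijc qgj sawab sko fxtjj ogrq
Hunk 3: at line 9 remove [hijc] add [pelmu,shbph,pcn] -> 18 lines: cws qjch qvag rpqvo fxdx nqhpj crzw zsy gihxr mmf pelmu shbph pcn qgj sawab sko fxtjj ogrq
Final line 15: sawab

Answer: sawab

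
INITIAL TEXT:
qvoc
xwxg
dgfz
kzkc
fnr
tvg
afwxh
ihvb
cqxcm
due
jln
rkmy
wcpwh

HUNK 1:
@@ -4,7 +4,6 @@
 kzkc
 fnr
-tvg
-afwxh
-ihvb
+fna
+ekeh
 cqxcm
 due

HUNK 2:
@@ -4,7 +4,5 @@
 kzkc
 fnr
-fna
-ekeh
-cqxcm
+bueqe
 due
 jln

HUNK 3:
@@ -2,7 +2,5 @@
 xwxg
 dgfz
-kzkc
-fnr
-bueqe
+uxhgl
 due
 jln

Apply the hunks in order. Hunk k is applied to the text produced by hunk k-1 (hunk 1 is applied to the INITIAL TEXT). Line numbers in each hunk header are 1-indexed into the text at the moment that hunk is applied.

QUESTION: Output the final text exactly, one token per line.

Answer: qvoc
xwxg
dgfz
uxhgl
due
jln
rkmy
wcpwh

Derivation:
Hunk 1: at line 4 remove [tvg,afwxh,ihvb] add [fna,ekeh] -> 12 lines: qvoc xwxg dgfz kzkc fnr fna ekeh cqxcm due jln rkmy wcpwh
Hunk 2: at line 4 remove [fna,ekeh,cqxcm] add [bueqe] -> 10 lines: qvoc xwxg dgfz kzkc fnr bueqe due jln rkmy wcpwh
Hunk 3: at line 2 remove [kzkc,fnr,bueqe] add [uxhgl] -> 8 lines: qvoc xwxg dgfz uxhgl due jln rkmy wcpwh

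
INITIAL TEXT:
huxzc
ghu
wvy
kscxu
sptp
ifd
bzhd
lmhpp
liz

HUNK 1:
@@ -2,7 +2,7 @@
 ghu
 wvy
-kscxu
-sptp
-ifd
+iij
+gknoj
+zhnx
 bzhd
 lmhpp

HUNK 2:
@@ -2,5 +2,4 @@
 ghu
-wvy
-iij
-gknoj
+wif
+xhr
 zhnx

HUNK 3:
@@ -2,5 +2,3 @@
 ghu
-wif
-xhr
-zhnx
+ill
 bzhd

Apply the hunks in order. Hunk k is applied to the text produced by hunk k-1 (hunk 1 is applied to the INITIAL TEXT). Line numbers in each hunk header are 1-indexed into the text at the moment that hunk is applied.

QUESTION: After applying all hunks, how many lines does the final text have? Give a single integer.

Answer: 6

Derivation:
Hunk 1: at line 2 remove [kscxu,sptp,ifd] add [iij,gknoj,zhnx] -> 9 lines: huxzc ghu wvy iij gknoj zhnx bzhd lmhpp liz
Hunk 2: at line 2 remove [wvy,iij,gknoj] add [wif,xhr] -> 8 lines: huxzc ghu wif xhr zhnx bzhd lmhpp liz
Hunk 3: at line 2 remove [wif,xhr,zhnx] add [ill] -> 6 lines: huxzc ghu ill bzhd lmhpp liz
Final line count: 6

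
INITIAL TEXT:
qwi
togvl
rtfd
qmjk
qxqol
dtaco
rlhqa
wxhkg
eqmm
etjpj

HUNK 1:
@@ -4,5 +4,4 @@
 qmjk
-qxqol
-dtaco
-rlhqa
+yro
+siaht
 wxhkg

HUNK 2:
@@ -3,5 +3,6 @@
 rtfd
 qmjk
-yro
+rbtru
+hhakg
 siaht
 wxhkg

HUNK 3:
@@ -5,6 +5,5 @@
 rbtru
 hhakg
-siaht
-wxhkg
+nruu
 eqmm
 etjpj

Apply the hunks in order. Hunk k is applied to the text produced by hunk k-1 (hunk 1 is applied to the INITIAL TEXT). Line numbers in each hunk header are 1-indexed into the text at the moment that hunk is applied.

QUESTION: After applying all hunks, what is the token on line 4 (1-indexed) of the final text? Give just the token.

Answer: qmjk

Derivation:
Hunk 1: at line 4 remove [qxqol,dtaco,rlhqa] add [yro,siaht] -> 9 lines: qwi togvl rtfd qmjk yro siaht wxhkg eqmm etjpj
Hunk 2: at line 3 remove [yro] add [rbtru,hhakg] -> 10 lines: qwi togvl rtfd qmjk rbtru hhakg siaht wxhkg eqmm etjpj
Hunk 3: at line 5 remove [siaht,wxhkg] add [nruu] -> 9 lines: qwi togvl rtfd qmjk rbtru hhakg nruu eqmm etjpj
Final line 4: qmjk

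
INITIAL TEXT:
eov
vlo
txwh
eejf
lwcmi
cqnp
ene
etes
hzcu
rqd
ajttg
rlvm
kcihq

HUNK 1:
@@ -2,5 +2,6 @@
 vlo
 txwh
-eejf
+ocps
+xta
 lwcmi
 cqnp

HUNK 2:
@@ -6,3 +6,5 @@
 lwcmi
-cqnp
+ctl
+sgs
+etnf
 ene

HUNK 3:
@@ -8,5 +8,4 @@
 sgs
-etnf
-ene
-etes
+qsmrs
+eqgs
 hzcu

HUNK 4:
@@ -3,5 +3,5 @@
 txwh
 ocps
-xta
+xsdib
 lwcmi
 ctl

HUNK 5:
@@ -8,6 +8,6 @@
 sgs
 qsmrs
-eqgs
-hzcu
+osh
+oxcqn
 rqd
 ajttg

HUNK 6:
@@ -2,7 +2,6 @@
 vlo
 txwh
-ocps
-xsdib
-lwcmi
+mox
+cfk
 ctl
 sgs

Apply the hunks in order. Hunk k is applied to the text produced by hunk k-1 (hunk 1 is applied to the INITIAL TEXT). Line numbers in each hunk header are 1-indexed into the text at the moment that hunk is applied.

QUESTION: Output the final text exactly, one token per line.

Answer: eov
vlo
txwh
mox
cfk
ctl
sgs
qsmrs
osh
oxcqn
rqd
ajttg
rlvm
kcihq

Derivation:
Hunk 1: at line 2 remove [eejf] add [ocps,xta] -> 14 lines: eov vlo txwh ocps xta lwcmi cqnp ene etes hzcu rqd ajttg rlvm kcihq
Hunk 2: at line 6 remove [cqnp] add [ctl,sgs,etnf] -> 16 lines: eov vlo txwh ocps xta lwcmi ctl sgs etnf ene etes hzcu rqd ajttg rlvm kcihq
Hunk 3: at line 8 remove [etnf,ene,etes] add [qsmrs,eqgs] -> 15 lines: eov vlo txwh ocps xta lwcmi ctl sgs qsmrs eqgs hzcu rqd ajttg rlvm kcihq
Hunk 4: at line 3 remove [xta] add [xsdib] -> 15 lines: eov vlo txwh ocps xsdib lwcmi ctl sgs qsmrs eqgs hzcu rqd ajttg rlvm kcihq
Hunk 5: at line 8 remove [eqgs,hzcu] add [osh,oxcqn] -> 15 lines: eov vlo txwh ocps xsdib lwcmi ctl sgs qsmrs osh oxcqn rqd ajttg rlvm kcihq
Hunk 6: at line 2 remove [ocps,xsdib,lwcmi] add [mox,cfk] -> 14 lines: eov vlo txwh mox cfk ctl sgs qsmrs osh oxcqn rqd ajttg rlvm kcihq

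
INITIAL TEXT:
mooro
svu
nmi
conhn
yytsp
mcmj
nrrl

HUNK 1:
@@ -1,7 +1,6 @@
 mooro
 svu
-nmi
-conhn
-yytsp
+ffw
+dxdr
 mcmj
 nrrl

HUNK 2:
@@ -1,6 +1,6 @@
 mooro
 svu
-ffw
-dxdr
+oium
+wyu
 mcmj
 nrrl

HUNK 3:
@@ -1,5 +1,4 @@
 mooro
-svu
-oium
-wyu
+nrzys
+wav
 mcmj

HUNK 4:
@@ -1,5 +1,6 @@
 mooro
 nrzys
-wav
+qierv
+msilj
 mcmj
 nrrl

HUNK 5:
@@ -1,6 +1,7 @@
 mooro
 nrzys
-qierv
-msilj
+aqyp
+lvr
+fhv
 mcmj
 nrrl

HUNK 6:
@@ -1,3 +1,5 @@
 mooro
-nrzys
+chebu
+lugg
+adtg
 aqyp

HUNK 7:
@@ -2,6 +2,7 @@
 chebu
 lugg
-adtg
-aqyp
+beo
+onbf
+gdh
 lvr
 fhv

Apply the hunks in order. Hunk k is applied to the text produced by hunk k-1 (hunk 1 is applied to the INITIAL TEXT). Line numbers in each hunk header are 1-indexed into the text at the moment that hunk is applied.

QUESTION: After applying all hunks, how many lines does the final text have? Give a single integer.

Hunk 1: at line 1 remove [nmi,conhn,yytsp] add [ffw,dxdr] -> 6 lines: mooro svu ffw dxdr mcmj nrrl
Hunk 2: at line 1 remove [ffw,dxdr] add [oium,wyu] -> 6 lines: mooro svu oium wyu mcmj nrrl
Hunk 3: at line 1 remove [svu,oium,wyu] add [nrzys,wav] -> 5 lines: mooro nrzys wav mcmj nrrl
Hunk 4: at line 1 remove [wav] add [qierv,msilj] -> 6 lines: mooro nrzys qierv msilj mcmj nrrl
Hunk 5: at line 1 remove [qierv,msilj] add [aqyp,lvr,fhv] -> 7 lines: mooro nrzys aqyp lvr fhv mcmj nrrl
Hunk 6: at line 1 remove [nrzys] add [chebu,lugg,adtg] -> 9 lines: mooro chebu lugg adtg aqyp lvr fhv mcmj nrrl
Hunk 7: at line 2 remove [adtg,aqyp] add [beo,onbf,gdh] -> 10 lines: mooro chebu lugg beo onbf gdh lvr fhv mcmj nrrl
Final line count: 10

Answer: 10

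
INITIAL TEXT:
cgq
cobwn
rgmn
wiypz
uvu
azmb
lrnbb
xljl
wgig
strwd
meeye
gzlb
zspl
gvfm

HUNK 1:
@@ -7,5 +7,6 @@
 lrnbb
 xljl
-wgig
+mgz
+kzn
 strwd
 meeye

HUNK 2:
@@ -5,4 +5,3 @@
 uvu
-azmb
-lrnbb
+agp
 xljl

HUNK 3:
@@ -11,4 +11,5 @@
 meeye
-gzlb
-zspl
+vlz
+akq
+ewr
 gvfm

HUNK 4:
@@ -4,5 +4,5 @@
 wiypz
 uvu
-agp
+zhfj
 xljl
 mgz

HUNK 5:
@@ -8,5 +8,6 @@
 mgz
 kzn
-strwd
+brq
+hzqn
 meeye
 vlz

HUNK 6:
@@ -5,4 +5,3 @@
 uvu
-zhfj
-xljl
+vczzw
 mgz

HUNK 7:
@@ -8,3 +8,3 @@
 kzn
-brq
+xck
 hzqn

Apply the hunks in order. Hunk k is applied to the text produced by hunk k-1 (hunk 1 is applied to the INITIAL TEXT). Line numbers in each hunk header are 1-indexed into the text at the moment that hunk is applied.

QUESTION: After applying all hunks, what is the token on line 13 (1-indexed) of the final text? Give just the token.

Answer: akq

Derivation:
Hunk 1: at line 7 remove [wgig] add [mgz,kzn] -> 15 lines: cgq cobwn rgmn wiypz uvu azmb lrnbb xljl mgz kzn strwd meeye gzlb zspl gvfm
Hunk 2: at line 5 remove [azmb,lrnbb] add [agp] -> 14 lines: cgq cobwn rgmn wiypz uvu agp xljl mgz kzn strwd meeye gzlb zspl gvfm
Hunk 3: at line 11 remove [gzlb,zspl] add [vlz,akq,ewr] -> 15 lines: cgq cobwn rgmn wiypz uvu agp xljl mgz kzn strwd meeye vlz akq ewr gvfm
Hunk 4: at line 4 remove [agp] add [zhfj] -> 15 lines: cgq cobwn rgmn wiypz uvu zhfj xljl mgz kzn strwd meeye vlz akq ewr gvfm
Hunk 5: at line 8 remove [strwd] add [brq,hzqn] -> 16 lines: cgq cobwn rgmn wiypz uvu zhfj xljl mgz kzn brq hzqn meeye vlz akq ewr gvfm
Hunk 6: at line 5 remove [zhfj,xljl] add [vczzw] -> 15 lines: cgq cobwn rgmn wiypz uvu vczzw mgz kzn brq hzqn meeye vlz akq ewr gvfm
Hunk 7: at line 8 remove [brq] add [xck] -> 15 lines: cgq cobwn rgmn wiypz uvu vczzw mgz kzn xck hzqn meeye vlz akq ewr gvfm
Final line 13: akq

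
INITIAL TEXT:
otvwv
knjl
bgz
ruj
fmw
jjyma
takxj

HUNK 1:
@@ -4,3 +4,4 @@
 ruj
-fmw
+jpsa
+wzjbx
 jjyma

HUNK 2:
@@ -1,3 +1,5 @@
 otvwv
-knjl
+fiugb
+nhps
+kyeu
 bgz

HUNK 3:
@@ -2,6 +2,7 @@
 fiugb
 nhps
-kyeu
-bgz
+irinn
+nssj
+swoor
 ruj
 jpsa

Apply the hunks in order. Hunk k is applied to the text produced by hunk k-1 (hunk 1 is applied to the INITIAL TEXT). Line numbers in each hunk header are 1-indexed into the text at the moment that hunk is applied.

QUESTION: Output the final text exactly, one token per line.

Hunk 1: at line 4 remove [fmw] add [jpsa,wzjbx] -> 8 lines: otvwv knjl bgz ruj jpsa wzjbx jjyma takxj
Hunk 2: at line 1 remove [knjl] add [fiugb,nhps,kyeu] -> 10 lines: otvwv fiugb nhps kyeu bgz ruj jpsa wzjbx jjyma takxj
Hunk 3: at line 2 remove [kyeu,bgz] add [irinn,nssj,swoor] -> 11 lines: otvwv fiugb nhps irinn nssj swoor ruj jpsa wzjbx jjyma takxj

Answer: otvwv
fiugb
nhps
irinn
nssj
swoor
ruj
jpsa
wzjbx
jjyma
takxj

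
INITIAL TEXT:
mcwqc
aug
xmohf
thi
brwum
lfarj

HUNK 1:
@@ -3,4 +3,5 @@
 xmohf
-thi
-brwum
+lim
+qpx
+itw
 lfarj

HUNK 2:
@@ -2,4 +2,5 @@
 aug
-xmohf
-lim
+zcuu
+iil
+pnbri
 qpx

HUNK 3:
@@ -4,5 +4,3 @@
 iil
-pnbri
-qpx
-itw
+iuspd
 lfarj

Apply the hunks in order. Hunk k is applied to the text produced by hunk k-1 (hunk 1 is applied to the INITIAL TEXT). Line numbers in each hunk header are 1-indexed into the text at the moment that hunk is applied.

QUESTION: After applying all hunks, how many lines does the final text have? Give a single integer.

Hunk 1: at line 3 remove [thi,brwum] add [lim,qpx,itw] -> 7 lines: mcwqc aug xmohf lim qpx itw lfarj
Hunk 2: at line 2 remove [xmohf,lim] add [zcuu,iil,pnbri] -> 8 lines: mcwqc aug zcuu iil pnbri qpx itw lfarj
Hunk 3: at line 4 remove [pnbri,qpx,itw] add [iuspd] -> 6 lines: mcwqc aug zcuu iil iuspd lfarj
Final line count: 6

Answer: 6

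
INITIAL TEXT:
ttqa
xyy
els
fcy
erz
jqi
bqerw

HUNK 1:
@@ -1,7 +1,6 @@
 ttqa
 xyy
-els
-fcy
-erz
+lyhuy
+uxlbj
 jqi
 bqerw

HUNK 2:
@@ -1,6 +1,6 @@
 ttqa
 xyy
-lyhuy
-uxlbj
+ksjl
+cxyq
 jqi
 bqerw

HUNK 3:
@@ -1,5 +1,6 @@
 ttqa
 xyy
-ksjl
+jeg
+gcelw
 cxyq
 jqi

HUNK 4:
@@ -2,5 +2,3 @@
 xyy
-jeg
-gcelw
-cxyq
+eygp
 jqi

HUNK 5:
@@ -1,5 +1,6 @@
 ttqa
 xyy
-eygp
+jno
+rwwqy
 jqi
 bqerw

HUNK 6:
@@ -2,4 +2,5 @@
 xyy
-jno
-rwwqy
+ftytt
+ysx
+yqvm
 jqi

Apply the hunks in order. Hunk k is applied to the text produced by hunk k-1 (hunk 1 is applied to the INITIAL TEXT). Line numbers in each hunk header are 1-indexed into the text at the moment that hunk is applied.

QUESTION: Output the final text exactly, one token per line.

Hunk 1: at line 1 remove [els,fcy,erz] add [lyhuy,uxlbj] -> 6 lines: ttqa xyy lyhuy uxlbj jqi bqerw
Hunk 2: at line 1 remove [lyhuy,uxlbj] add [ksjl,cxyq] -> 6 lines: ttqa xyy ksjl cxyq jqi bqerw
Hunk 3: at line 1 remove [ksjl] add [jeg,gcelw] -> 7 lines: ttqa xyy jeg gcelw cxyq jqi bqerw
Hunk 4: at line 2 remove [jeg,gcelw,cxyq] add [eygp] -> 5 lines: ttqa xyy eygp jqi bqerw
Hunk 5: at line 1 remove [eygp] add [jno,rwwqy] -> 6 lines: ttqa xyy jno rwwqy jqi bqerw
Hunk 6: at line 2 remove [jno,rwwqy] add [ftytt,ysx,yqvm] -> 7 lines: ttqa xyy ftytt ysx yqvm jqi bqerw

Answer: ttqa
xyy
ftytt
ysx
yqvm
jqi
bqerw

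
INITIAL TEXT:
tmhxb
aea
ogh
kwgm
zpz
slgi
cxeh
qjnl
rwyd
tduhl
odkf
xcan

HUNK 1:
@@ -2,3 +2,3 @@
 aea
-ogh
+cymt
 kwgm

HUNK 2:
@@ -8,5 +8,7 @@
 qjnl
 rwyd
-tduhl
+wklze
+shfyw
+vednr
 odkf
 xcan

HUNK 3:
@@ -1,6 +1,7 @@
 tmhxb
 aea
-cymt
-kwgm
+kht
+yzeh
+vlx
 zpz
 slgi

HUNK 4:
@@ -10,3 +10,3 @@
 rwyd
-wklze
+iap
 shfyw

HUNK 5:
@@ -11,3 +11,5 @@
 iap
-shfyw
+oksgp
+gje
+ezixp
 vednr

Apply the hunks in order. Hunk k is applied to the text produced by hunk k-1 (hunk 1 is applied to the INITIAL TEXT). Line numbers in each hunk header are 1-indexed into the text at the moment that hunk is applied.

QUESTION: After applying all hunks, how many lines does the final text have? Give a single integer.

Answer: 17

Derivation:
Hunk 1: at line 2 remove [ogh] add [cymt] -> 12 lines: tmhxb aea cymt kwgm zpz slgi cxeh qjnl rwyd tduhl odkf xcan
Hunk 2: at line 8 remove [tduhl] add [wklze,shfyw,vednr] -> 14 lines: tmhxb aea cymt kwgm zpz slgi cxeh qjnl rwyd wklze shfyw vednr odkf xcan
Hunk 3: at line 1 remove [cymt,kwgm] add [kht,yzeh,vlx] -> 15 lines: tmhxb aea kht yzeh vlx zpz slgi cxeh qjnl rwyd wklze shfyw vednr odkf xcan
Hunk 4: at line 10 remove [wklze] add [iap] -> 15 lines: tmhxb aea kht yzeh vlx zpz slgi cxeh qjnl rwyd iap shfyw vednr odkf xcan
Hunk 5: at line 11 remove [shfyw] add [oksgp,gje,ezixp] -> 17 lines: tmhxb aea kht yzeh vlx zpz slgi cxeh qjnl rwyd iap oksgp gje ezixp vednr odkf xcan
Final line count: 17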